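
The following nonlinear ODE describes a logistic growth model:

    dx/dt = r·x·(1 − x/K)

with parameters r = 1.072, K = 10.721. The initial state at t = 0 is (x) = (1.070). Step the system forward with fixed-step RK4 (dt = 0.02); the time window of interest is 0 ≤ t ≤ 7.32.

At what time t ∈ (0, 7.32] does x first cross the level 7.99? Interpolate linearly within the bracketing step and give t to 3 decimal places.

t=0.000: state=(1.070)
step 1 (dt=0.02): k1=(1.033), k2=(1.041), k3=(1.041), k4=(1.050); state += dt/6·(k1+2k2+2k3+k4)
t=0.020: state=(1.091)
t=0.040: state=(1.112)
t=0.060: state=(1.134)
continuing one RK4 step at a time; state shown every 25 steps (Δt=0.5):
t=0.500: state=(1.708)
t=1.000: state=(2.623)
t=1.500: state=(3.820)
t=2.000: state=(5.212)
t=2.500: state=(6.624)
t=3.000: state=(7.873)
t=3.040: state=(7.961)
next step: t=3.060: state=(8.005) — x has crossed 7.99
linear interpolation between t=3.040 (7.96131) and t=3.060 (8.00502) → t≈3.053

t = 3.053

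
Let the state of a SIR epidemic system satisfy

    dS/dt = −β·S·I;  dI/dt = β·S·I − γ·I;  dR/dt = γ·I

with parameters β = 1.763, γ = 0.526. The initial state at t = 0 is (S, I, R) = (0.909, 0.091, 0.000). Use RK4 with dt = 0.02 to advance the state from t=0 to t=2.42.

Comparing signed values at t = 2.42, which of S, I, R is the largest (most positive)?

t=0.000: state=(0.909, 0.091, 0.000)
step 1 (dt=0.02): k1=(-0.146, 0.098, 0.048), k2=(-0.147, 0.099, 0.048), k3=(-0.147, 0.099, 0.048), k4=(-0.149, 0.100, 0.049); state += dt/6·(k1+2k2+2k3+k4)
t=0.020: state=(0.906, 0.093, 0.001)
t=0.040: state=(0.903, 0.095, 0.002)
t=0.060: state=(0.900, 0.097, 0.003)
continuing one RK4 step at a time; state shown every 5 steps (Δt=0.1):
t=0.100: state=(0.894, 0.101, 0.005)
t=0.200: state=(0.877, 0.112, 0.011)
t=0.300: state=(0.859, 0.124, 0.017)
t=0.400: state=(0.839, 0.137, 0.024)
t=0.500: state=(0.819, 0.150, 0.031)
t=0.600: state=(0.796, 0.164, 0.040)
t=0.700: state=(0.772, 0.179, 0.049)
t=0.800: state=(0.747, 0.194, 0.058)
t=0.900: state=(0.721, 0.210, 0.069)
t=1.000: state=(0.694, 0.225, 0.080)
t=1.100: state=(0.666, 0.241, 0.093)
t=1.200: state=(0.638, 0.257, 0.106)
t=1.300: state=(0.609, 0.272, 0.120)
t=1.400: state=(0.579, 0.286, 0.134)
t=1.500: state=(0.550, 0.300, 0.150)
t=1.600: state=(0.521, 0.313, 0.166)
t=1.700: state=(0.493, 0.325, 0.183)
t=1.800: state=(0.465, 0.335, 0.200)
t=1.900: state=(0.438, 0.344, 0.218)
t=2.000: state=(0.412, 0.352, 0.236)
t=2.100: state=(0.387, 0.358, 0.255)
t=2.200: state=(0.363, 0.363, 0.274)
t=2.300: state=(0.340, 0.367, 0.293)
t=2.400: state=(0.319, 0.369, 0.312)
t=2.420: state=(0.315, 0.369, 0.316)
compare at T: S=0.315, I=0.369, R=0.316

largest component: I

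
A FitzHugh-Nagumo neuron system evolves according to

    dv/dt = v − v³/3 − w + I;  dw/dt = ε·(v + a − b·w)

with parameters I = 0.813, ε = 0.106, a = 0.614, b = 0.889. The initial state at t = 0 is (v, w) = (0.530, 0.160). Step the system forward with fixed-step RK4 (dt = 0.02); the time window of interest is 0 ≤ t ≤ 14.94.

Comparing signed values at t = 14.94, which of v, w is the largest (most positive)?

largest component: w

t=0.000: state=(0.530, 0.160)
step 1 (dt=0.02): k1=(1.133, 0.106), k2=(1.140, 0.107), k3=(1.140, 0.107), k4=(1.147, 0.108); state += dt/6·(k1+2k2+2k3+k4)
t=0.020: state=(0.553, 0.162)
t=0.040: state=(0.576, 0.164)
t=0.060: state=(0.599, 0.167)
continuing one RK4 step at a time; state shown every 25 steps (Δt=0.5):
t=0.500: state=(1.148, 0.228)
t=1.000: state=(1.637, 0.323)
t=1.500: state=(1.830, 0.430)
t=2.000: state=(1.861, 0.538)
t=2.500: state=(1.839, 0.641)
t=3.000: state=(1.804, 0.738)
t=3.500: state=(1.764, 0.828)
t=4.000: state=(1.723, 0.912)
t=4.500: state=(1.682, 0.990)
t=5.000: state=(1.642, 1.062)
t=5.500: state=(1.601, 1.129)
t=6.000: state=(1.559, 1.191)
t=6.500: state=(1.518, 1.247)
t=7.000: state=(1.477, 1.299)
t=7.500: state=(1.435, 1.346)
t=8.000: state=(1.393, 1.389)
t=8.500: state=(1.351, 1.428)
t=9.000: state=(1.307, 1.463)
t=9.500: state=(1.263, 1.494)
t=10.000: state=(1.217, 1.521)
t=10.500: state=(1.170, 1.545)
t=11.000: state=(1.121, 1.565)
t=11.500: state=(1.070, 1.581)
t=12.000: state=(1.014, 1.594)
t=12.500: state=(0.954, 1.604)
t=13.000: state=(0.887, 1.609)
t=13.500: state=(0.811, 1.611)
t=14.000: state=(0.720, 1.608)
t=14.500: state=(0.608, 1.601)
t=14.940: state=(0.480, 1.589)
compare at T: v=0.480, w=1.589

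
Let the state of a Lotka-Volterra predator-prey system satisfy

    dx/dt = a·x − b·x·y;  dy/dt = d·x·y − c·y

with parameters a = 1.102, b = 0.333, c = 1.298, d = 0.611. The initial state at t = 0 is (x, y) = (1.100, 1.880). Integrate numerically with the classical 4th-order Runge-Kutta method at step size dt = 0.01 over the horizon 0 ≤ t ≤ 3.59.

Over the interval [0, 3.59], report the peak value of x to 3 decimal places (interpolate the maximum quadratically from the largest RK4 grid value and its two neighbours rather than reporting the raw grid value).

max x = 4.174

t=0.000: state=(1.100, 1.880)
step 1 (dt=0.01): k1=(0.524, -1.177), k2=(0.527, -1.170), k3=(0.527, -1.170), k4=(0.530, -1.163); state += dt/6·(k1+2k2+2k3+k4)
t=0.010: state=(1.105, 1.868)
t=0.020: state=(1.111, 1.857)
t=0.030: state=(1.116, 1.845)
continuing one RK4 step at a time; state shown every 20 steps (Δt=0.2):
t=0.200: state=(1.219, 1.670)
t=0.400: state=(1.367, 1.509)
t=0.600: state=(1.548, 1.390)
t=0.800: state=(1.764, 1.312)
t=1.000: state=(2.017, 1.275)
t=1.200: state=(2.310, 1.280)
t=1.400: state=(2.641, 1.336)
t=1.600: state=(3.001, 1.454)
t=1.800: state=(3.374, 1.656)
t=2.000: state=(3.731, 1.972)
t=2.200: state=(4.018, 2.445)
t=2.400: state=(4.167, 3.116)
t=2.600: state=(4.104, 3.994)
t=2.800: state=(3.793, 5.003)
t=3.000: state=(3.279, 5.954)
t=3.200: state=(2.684, 6.613)
t=3.400: state=(2.133, 6.840)
t=3.590: state=(1.712, 6.674)
largest grid value and its neighbours: x(2.440)=4.17360, x(2.450)=4.17378, x(2.460)=4.17339
parabola through these three points peaks at t≈2.448 with x≈4.17379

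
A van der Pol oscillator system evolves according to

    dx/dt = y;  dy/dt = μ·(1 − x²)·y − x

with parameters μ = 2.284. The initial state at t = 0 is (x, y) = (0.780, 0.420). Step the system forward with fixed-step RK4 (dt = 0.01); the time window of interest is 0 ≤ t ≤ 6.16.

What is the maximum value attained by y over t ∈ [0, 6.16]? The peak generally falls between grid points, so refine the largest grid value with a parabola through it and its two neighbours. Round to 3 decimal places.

t=0.000: state=(0.780, 0.420)
step 1 (dt=0.01): k1=(0.420, -0.404), k2=(0.418, -0.411), k3=(0.418, -0.411), k4=(0.416, -0.418); state += dt/6·(k1+2k2+2k3+k4)
t=0.010: state=(0.784, 0.416)
t=0.020: state=(0.788, 0.412)
t=0.030: state=(0.792, 0.407)
continuing one RK4 step at a time; state shown every 20 steps (Δt=0.2):
t=0.200: state=(0.854, 0.312)
t=0.400: state=(0.902, 0.161)
t=0.600: state=(0.917, -0.015)
t=0.800: state=(0.895, -0.206)
t=1.000: state=(0.833, -0.415)
t=1.200: state=(0.726, -0.668)
t=1.400: state=(0.560, -1.020)
t=1.600: state=(0.305, -1.579)
t=1.800: state=(-0.096, -2.495)
t=2.000: state=(-0.707, -3.545)
t=2.200: state=(-1.410, -3.074)
t=2.400: state=(-1.831, -1.163)
t=2.600: state=(-1.943, -0.131)
t=2.800: state=(-1.931, 0.184)
t=3.000: state=(-1.883, 0.278)
t=3.200: state=(-1.823, 0.316)
t=3.400: state=(-1.757, 0.342)
t=3.600: state=(-1.686, 0.368)
t=3.800: state=(-1.610, 0.398)
t=4.000: state=(-1.527, 0.434)
t=4.200: state=(-1.436, 0.481)
t=4.400: state=(-1.333, 0.544)
t=4.600: state=(-1.216, 0.632)
t=4.800: state=(-1.078, 0.762)
t=5.000: state=(-0.907, 0.966)
t=5.200: state=(-0.682, 1.313)
t=5.400: state=(-0.363, 1.944)
t=5.600: state=(0.128, 3.055)
t=5.800: state=(0.865, 4.151)
t=6.000: state=(1.618, 2.885)
t=6.160: state=(1.927, 1.081)
largest grid value and its neighbours: y(5.810)=4.16205, y(5.820)=4.16601, y(5.830)=4.16205
parabola through these three points peaks at t≈5.820 with y≈4.16601

max y = 4.166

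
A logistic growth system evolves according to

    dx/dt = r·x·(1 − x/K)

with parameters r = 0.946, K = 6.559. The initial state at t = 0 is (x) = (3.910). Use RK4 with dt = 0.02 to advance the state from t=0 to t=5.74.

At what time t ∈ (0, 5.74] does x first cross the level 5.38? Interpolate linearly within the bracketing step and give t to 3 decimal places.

t = 1.193

t=0.000: state=(3.910)
step 1 (dt=0.02): k1=(1.494), k2=(1.491), k3=(1.491), k4=(1.488); state += dt/6·(k1+2k2+2k3+k4)
t=0.020: state=(3.940)
t=0.040: state=(3.970)
t=0.060: state=(3.999)
continuing one RK4 step at a time; state shown every 10 steps (Δt=0.2):
t=0.200: state=(4.203)
t=0.400: state=(4.480)
t=0.600: state=(4.739)
t=0.800: state=(4.977)
t=1.000: state=(5.193)
t=1.180: state=(5.368)
next step: t=1.200: state=(5.386) — x has crossed 5.38
linear interpolation between t=1.180 (5.36797) and t=1.200 (5.38631) → t≈1.193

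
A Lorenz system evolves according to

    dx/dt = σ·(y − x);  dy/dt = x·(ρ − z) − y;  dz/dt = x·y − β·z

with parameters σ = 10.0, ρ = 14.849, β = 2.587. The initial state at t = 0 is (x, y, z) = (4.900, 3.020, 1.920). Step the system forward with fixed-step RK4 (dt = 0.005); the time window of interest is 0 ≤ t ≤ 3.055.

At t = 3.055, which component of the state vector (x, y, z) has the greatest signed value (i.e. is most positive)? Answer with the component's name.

t=0.000: state=(4.900, 3.020, 1.920)
step 1 (dt=0.005): k1=(-18.800, 60.332, 9.831), k2=(-16.822, 59.454, 10.357), k3=(-16.893, 59.514, 10.359), k4=(-14.980, 58.693, 10.875); state += dt/6·(k1+2k2+2k3+k4)
t=0.005: state=(4.816, 3.317, 1.972)
t=0.010: state=(4.750, 3.607, 2.029)
t=0.015: state=(4.701, 3.891, 2.091)
continuing one RK4 step at a time; state shown every 20 steps (Δt=0.1):
t=0.100: state=(5.711, 8.388, 4.079)
t=0.200: state=(9.244, 13.033, 10.511)
t=0.300: state=(11.381, 10.868, 20.152)
t=0.400: state=(8.124, 3.152, 21.703)
t=0.500: state=(3.604, 0.105, 17.424)
t=0.600: state=(1.272, -0.077, 13.439)
t=0.700: state=(0.500, 0.142, 10.377)
t=0.800: state=(0.347, 0.340, 8.020)
t=0.900: state=(0.428, 0.587, 6.207)
t=1.000: state=(0.671, 1.012, 4.831)
t=1.100: state=(1.155, 1.814, 3.842)
t=1.200: state=(2.084, 3.344, 3.331)
t=1.300: state=(3.831, 6.148, 3.806)
t=1.400: state=(6.808, 10.377, 6.882)
t=1.500: state=(10.239, 12.780, 14.621)
t=1.600: state=(10.307, 7.662, 21.378)
t=1.700: state=(6.265, 1.872, 19.813)
t=1.800: state=(2.797, 0.408, 15.657)
t=1.900: state=(1.300, 0.517, 12.156)
t=2.000: state=(0.930, 0.873, 9.449)
t=2.100: state=(1.073, 1.393, 7.392)
t=2.200: state=(1.577, 2.285, 5.919)
t=2.300: state=(2.566, 3.889, 5.129)
t=2.400: state=(4.342, 6.623, 5.561)
t=2.500: state=(7.119, 10.258, 8.656)
t=2.600: state=(9.861, 11.577, 15.400)
t=2.700: state=(9.501, 7.043, 20.374)
t=2.800: state=(6.083, 2.475, 18.853)
t=2.900: state=(3.222, 1.232, 15.219)
t=3.000: state=(1.991, 1.394, 12.022)
t=3.055: state=(1.800, 1.676, 10.574)
compare at T: x=1.800, y=1.676, z=10.574

largest component: z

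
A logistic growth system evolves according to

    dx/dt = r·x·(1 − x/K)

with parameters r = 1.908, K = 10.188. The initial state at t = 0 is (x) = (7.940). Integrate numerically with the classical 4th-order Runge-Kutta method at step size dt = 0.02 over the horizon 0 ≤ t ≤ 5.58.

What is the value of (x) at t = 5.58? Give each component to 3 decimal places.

t=0.000: state=(7.940)
step 1 (dt=0.02): k1=(3.343), k2=(3.307), k3=(3.307), k4=(3.271); state += dt/6·(k1+2k2+2k3+k4)
t=0.020: state=(8.006)
t=0.040: state=(8.071)
t=0.060: state=(8.134)
continuing one RK4 step at a time; state shown every 10 steps (Δt=0.2):
t=0.200: state=(8.538)
t=0.400: state=(9.000)
t=0.600: state=(9.346)
t=0.800: state=(9.597)
t=1.000: state=(9.777)
t=1.200: state=(9.904)
t=1.400: state=(9.992)
t=1.600: state=(10.054)
t=1.800: state=(10.096)
t=2.000: state=(10.125)
t=2.200: state=(10.145)
t=2.400: state=(10.158)
t=2.600: state=(10.168)
t=2.800: state=(10.174)
t=3.000: state=(10.179)
t=3.200: state=(10.182)
t=3.400: state=(10.184)
t=3.600: state=(10.185)
t=3.800: state=(10.186)
t=4.000: state=(10.187)
t=4.200: state=(10.187)
t=4.400: state=(10.187)
t=4.600: state=(10.188)
t=4.800: state=(10.188)
t=5.000: state=(10.188)
t=5.200: state=(10.188)
t=5.400: state=(10.188)
t=5.580: state=(10.188)

(x) = (10.188)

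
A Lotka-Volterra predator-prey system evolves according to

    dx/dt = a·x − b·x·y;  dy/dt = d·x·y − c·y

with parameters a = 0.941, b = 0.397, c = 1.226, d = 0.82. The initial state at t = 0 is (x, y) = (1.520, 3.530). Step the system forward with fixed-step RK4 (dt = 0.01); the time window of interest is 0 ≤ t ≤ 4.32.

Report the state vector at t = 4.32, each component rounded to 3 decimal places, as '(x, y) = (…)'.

t=0.000: state=(1.520, 3.530)
step 1 (dt=0.01): k1=(-0.700, 0.072), k2=(-0.698, 0.062), k3=(-0.698, 0.062), k4=(-0.697, 0.052); state += dt/6·(k1+2k2+2k3+k4)
t=0.010: state=(1.513, 3.531)
t=0.020: state=(1.506, 3.531)
t=0.030: state=(1.499, 3.531)
continuing one RK4 step at a time; state shown every 20 steps (Δt=0.2):
t=0.200: state=(1.387, 3.505)
t=0.400: state=(1.272, 3.410)
t=0.600: state=(1.177, 3.261)
t=0.800: state=(1.105, 3.077)
t=1.000: state=(1.053, 2.873)
t=1.200: state=(1.020, 2.664)
t=1.400: state=(1.005, 2.461)
t=1.600: state=(1.005, 2.270)
t=1.800: state=(1.021, 2.097)
t=2.000: state=(1.049, 1.945)
t=2.200: state=(1.091, 1.813)
t=2.400: state=(1.146, 1.704)
t=2.600: state=(1.212, 1.618)
t=2.800: state=(1.290, 1.554)
t=3.000: state=(1.379, 1.514)
t=3.200: state=(1.477, 1.497)
t=3.400: state=(1.583, 1.506)
t=3.600: state=(1.694, 1.541)
t=3.800: state=(1.804, 1.607)
t=4.000: state=(1.910, 1.706)
t=4.200: state=(2.003, 1.840)
t=4.320: state=(2.050, 1.939)

(x, y) = (2.050, 1.939)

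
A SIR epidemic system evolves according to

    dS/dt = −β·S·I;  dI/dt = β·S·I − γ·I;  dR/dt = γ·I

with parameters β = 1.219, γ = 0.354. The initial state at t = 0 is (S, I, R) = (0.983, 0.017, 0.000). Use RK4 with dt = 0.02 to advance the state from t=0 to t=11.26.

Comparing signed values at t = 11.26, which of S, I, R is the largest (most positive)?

largest component: R

t=0.000: state=(0.983, 0.017, 0.000)
step 1 (dt=0.02): k1=(-0.020, 0.014, 0.006), k2=(-0.021, 0.014, 0.006), k3=(-0.021, 0.014, 0.006), k4=(-0.021, 0.015, 0.006); state += dt/6·(k1+2k2+2k3+k4)
t=0.020: state=(0.983, 0.017, 0.000)
t=0.040: state=(0.982, 0.018, 0.000)
t=0.060: state=(0.982, 0.018, 0.000)
continuing one RK4 step at a time; state shown every 25 steps (Δt=0.5):
t=0.500: state=(0.970, 0.026, 0.004)
t=1.000: state=(0.952, 0.039, 0.009)
t=1.500: state=(0.924, 0.058, 0.018)
t=2.000: state=(0.886, 0.084, 0.030)
t=2.500: state=(0.833, 0.119, 0.048)
t=3.000: state=(0.765, 0.162, 0.073)
t=3.500: state=(0.683, 0.212, 0.106)
t=4.000: state=(0.591, 0.261, 0.148)
t=4.500: state=(0.497, 0.305, 0.198)
t=5.000: state=(0.408, 0.337, 0.255)
t=5.500: state=(0.331, 0.353, 0.316)
t=6.000: state=(0.266, 0.354, 0.379)
t=6.500: state=(0.215, 0.344, 0.441)
t=7.000: state=(0.176, 0.324, 0.500)
t=7.500: state=(0.145, 0.299, 0.555)
t=8.000: state=(0.122, 0.272, 0.606)
t=8.500: state=(0.104, 0.244, 0.652)
t=9.000: state=(0.091, 0.217, 0.693)
t=9.500: state=(0.080, 0.191, 0.729)
t=10.000: state=(0.072, 0.168, 0.760)
t=10.500: state=(0.065, 0.147, 0.788)
t=11.000: state=(0.060, 0.128, 0.812)
t=11.260: state=(0.058, 0.119, 0.824)
compare at T: S=0.058, I=0.119, R=0.824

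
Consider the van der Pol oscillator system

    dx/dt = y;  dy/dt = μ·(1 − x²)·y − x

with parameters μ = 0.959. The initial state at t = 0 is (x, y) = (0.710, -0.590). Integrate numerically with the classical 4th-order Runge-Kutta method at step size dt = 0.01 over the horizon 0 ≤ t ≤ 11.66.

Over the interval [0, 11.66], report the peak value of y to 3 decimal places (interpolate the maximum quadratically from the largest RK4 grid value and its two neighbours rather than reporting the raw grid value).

t=0.000: state=(0.710, -0.590)
step 1 (dt=0.01): k1=(-0.590, -0.991), k2=(-0.595, -0.992), k3=(-0.595, -0.992), k4=(-0.600, -0.994); state += dt/6·(k1+2k2+2k3+k4)
t=0.010: state=(0.704, -0.600)
t=0.020: state=(0.698, -0.610)
t=0.030: state=(0.692, -0.620)
continuing one RK4 step at a time; state shown every 50 steps (Δt=0.5):
t=0.500: state=(0.281, -1.154)
t=1.000: state=(-0.464, -1.797)
t=1.500: state=(-1.347, -1.435)
t=2.000: state=(-1.726, -0.139)
t=2.500: state=(-1.610, 0.509)
t=3.000: state=(-1.262, 0.877)
t=3.500: state=(-0.710, 1.382)
t=4.000: state=(0.191, 2.278)
t=4.500: state=(1.417, 2.143)
t=5.000: state=(1.980, 0.220)
t=5.500: state=(1.875, -0.485)
t=6.000: state=(1.561, -0.759)
t=6.500: state=(1.107, -1.086)
t=7.000: state=(0.423, -1.728)
t=7.500: state=(-0.682, -2.617)
t=8.000: state=(-1.786, -1.311)
t=8.500: state=(-1.997, 0.188)
t=9.000: state=(-1.780, 0.606)
t=9.500: state=(-1.414, 0.862)
t=10.000: state=(-0.892, 1.271)
t=10.500: state=(-0.074, 2.087)
t=11.000: state=(1.160, 2.510)
t=11.500: state=(1.955, 0.560)
t=11.660: state=(2.006, 0.101)
largest grid value and its neighbours: y(10.860)=2.63640, y(10.870)=2.63700, y(10.880)=2.63623
parabola through these three points peaks at t≈10.869 with y≈2.63700

max y = 2.637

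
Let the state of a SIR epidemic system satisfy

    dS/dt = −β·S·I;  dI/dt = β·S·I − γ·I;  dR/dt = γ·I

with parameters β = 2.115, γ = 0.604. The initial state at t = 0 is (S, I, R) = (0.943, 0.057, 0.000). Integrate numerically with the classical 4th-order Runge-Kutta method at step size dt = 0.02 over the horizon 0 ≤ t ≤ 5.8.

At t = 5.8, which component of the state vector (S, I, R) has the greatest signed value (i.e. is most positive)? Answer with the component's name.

largest component: R

t=0.000: state=(0.943, 0.057, 0.000)
step 1 (dt=0.02): k1=(-0.114, 0.079, 0.034), k2=(-0.115, 0.080, 0.035), k3=(-0.115, 0.080, 0.035), k4=(-0.117, 0.081, 0.035); state += dt/6·(k1+2k2+2k3+k4)
t=0.020: state=(0.941, 0.059, 0.001)
t=0.040: state=(0.938, 0.060, 0.001)
t=0.060: state=(0.936, 0.062, 0.002)
continuing one RK4 step at a time; state shown every 10 steps (Δt=0.2):
t=0.200: state=(0.917, 0.075, 0.008)
t=0.400: state=(0.885, 0.097, 0.018)
t=0.600: state=(0.844, 0.124, 0.032)
t=0.800: state=(0.796, 0.156, 0.048)
t=1.000: state=(0.740, 0.191, 0.069)
t=1.200: state=(0.677, 0.228, 0.095)
t=1.400: state=(0.610, 0.266, 0.125)
t=1.600: state=(0.541, 0.300, 0.159)
t=1.800: state=(0.473, 0.330, 0.197)
t=2.000: state=(0.410, 0.352, 0.238)
t=2.200: state=(0.352, 0.367, 0.282)
t=2.400: state=(0.301, 0.373, 0.326)
t=2.600: state=(0.257, 0.372, 0.371)
t=2.800: state=(0.220, 0.364, 0.416)
t=3.000: state=(0.189, 0.352, 0.459)
t=3.200: state=(0.163, 0.336, 0.501)
t=3.400: state=(0.142, 0.317, 0.540)
t=3.600: state=(0.125, 0.298, 0.578)
t=3.800: state=(0.111, 0.277, 0.612)
t=4.000: state=(0.099, 0.257, 0.644)
t=4.200: state=(0.089, 0.237, 0.674)
t=4.400: state=(0.081, 0.217, 0.702)
t=4.600: state=(0.074, 0.199, 0.727)
t=4.800: state=(0.068, 0.182, 0.750)
t=5.000: state=(0.063, 0.166, 0.771)
t=5.200: state=(0.059, 0.151, 0.790)
t=5.400: state=(0.056, 0.137, 0.807)
t=5.600: state=(0.053, 0.124, 0.823)
t=5.800: state=(0.050, 0.112, 0.837)
compare at T: S=0.050, I=0.112, R=0.837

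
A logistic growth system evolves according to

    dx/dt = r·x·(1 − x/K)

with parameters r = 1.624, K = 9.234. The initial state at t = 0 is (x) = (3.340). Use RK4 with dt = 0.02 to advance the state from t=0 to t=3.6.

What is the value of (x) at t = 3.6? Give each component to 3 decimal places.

t=0.000: state=(3.340)
step 1 (dt=0.02): k1=(3.462), k2=(3.478), k3=(3.478), k4=(3.493); state += dt/6·(k1+2k2+2k3+k4)
t=0.020: state=(3.410)
t=0.040: state=(3.480)
t=0.060: state=(3.550)
continuing one RK4 step at a time; state shown every 10 steps (Δt=0.2):
t=0.200: state=(4.058)
t=0.400: state=(4.805)
t=0.600: state=(5.543)
t=0.800: state=(6.234)
t=1.000: state=(6.851)
t=1.200: state=(7.379)
t=1.400: state=(7.814)
t=1.600: state=(8.162)
t=1.800: state=(8.434)
t=2.000: state=(8.642)
t=2.200: state=(8.798)
t=2.400: state=(8.915)
t=2.600: state=(9.001)
t=2.800: state=(9.064)
t=3.000: state=(9.111)
t=3.200: state=(9.145)
t=3.400: state=(9.169)
t=3.600: state=(9.187)

(x) = (9.187)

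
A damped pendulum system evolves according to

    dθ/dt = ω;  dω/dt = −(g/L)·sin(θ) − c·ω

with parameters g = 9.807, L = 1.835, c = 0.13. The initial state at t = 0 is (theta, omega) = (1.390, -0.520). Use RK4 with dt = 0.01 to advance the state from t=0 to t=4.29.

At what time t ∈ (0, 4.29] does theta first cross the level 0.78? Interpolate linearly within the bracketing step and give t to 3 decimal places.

t = 0.405

t=0.000: state=(1.390, -0.520)
step 1 (dt=0.01): k1=(-0.520, -5.190), k2=(-0.546, -5.184), k3=(-0.546, -5.184), k4=(-0.572, -5.178); state += dt/6·(k1+2k2+2k3+k4)
t=0.010: state=(1.385, -0.572)
t=0.020: state=(1.379, -0.624)
t=0.030: state=(1.372, -0.675)
continuing one RK4 step at a time; state shown every 20 steps (Δt=0.2):
t=0.200: state=(1.184, -1.522)
t=0.400: state=(0.791, -2.366)
next step: t=0.410: state=(0.767, -2.401) — theta has crossed 0.78
linear interpolation between t=0.400 (0.79131) and t=0.410 (0.76747) → t≈0.405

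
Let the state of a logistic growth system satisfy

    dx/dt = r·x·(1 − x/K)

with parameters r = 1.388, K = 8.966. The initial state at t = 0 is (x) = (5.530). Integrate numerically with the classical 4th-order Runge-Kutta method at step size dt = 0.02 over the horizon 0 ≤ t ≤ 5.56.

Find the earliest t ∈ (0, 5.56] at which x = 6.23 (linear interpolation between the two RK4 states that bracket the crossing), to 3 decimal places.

t=0.000: state=(5.530)
step 1 (dt=0.02): k1=(2.942), k2=(2.932), k3=(2.932), k4=(2.922); state += dt/6·(k1+2k2+2k3+k4)
t=0.020: state=(5.589)
t=0.040: state=(5.647)
t=0.060: state=(5.705)
continuing one RK4 step at a time; state shown every 10 steps (Δt=0.2):
t=0.200: state=(6.096)
t=0.240: state=(6.204)
next step: t=0.260: state=(6.256) — x has crossed 6.23
linear interpolation between t=0.240 (6.20354) and t=0.260 (6.25632) → t≈0.250

t = 0.250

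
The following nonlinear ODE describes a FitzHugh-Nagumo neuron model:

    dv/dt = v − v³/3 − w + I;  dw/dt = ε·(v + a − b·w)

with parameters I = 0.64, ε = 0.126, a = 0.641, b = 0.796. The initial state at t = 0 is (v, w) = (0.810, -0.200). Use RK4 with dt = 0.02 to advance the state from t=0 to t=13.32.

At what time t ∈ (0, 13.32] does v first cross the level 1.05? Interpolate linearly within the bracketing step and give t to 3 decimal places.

t=0.000: state=(0.810, -0.200)
step 1 (dt=0.02): k1=(1.473, 0.203), k2=(1.476, 0.205), k3=(1.476, 0.205), k4=(1.478, 0.206); state += dt/6·(k1+2k2+2k3+k4)
t=0.020: state=(0.840, -0.196)
t=0.040: state=(0.869, -0.192)
t=0.060: state=(0.899, -0.188)
t=0.160: state=(1.047, -0.165)
next step: t=0.180: state=(1.076, -0.161) — v has crossed 1.05
linear interpolation between t=0.160 (1.04686) and t=0.180 (1.07618) → t≈0.162

t = 0.162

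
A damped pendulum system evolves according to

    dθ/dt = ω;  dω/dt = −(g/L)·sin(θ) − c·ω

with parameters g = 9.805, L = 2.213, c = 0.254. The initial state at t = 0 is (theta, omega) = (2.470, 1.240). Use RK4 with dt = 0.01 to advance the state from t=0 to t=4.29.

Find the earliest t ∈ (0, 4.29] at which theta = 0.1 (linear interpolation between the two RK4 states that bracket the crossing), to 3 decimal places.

t=0.000: state=(2.470, 1.240)
step 1 (dt=0.01): k1=(1.240, -3.072), k2=(1.225, -3.046), k3=(1.225, -3.047), k4=(1.210, -3.021); state += dt/6·(k1+2k2+2k3+k4)
t=0.010: state=(2.482, 1.210)
t=0.020: state=(2.494, 1.180)
t=0.030: state=(2.506, 1.150)
continuing one RK4 step at a time; state shown every 20 steps (Δt=0.2):
t=0.200: state=(2.663, 0.716)
t=0.400: state=(2.766, 0.328)
t=0.600: state=(2.799, 0.012)
t=0.800: state=(2.772, -0.286)
t=1.000: state=(2.682, -0.615)
t=1.200: state=(2.520, -1.024)
t=1.400: state=(2.265, -1.555)
t=1.600: state=(1.889, -2.226)
t=1.800: state=(1.369, -2.968)
t=2.000: state=(0.711, -3.556)
t=2.160: state=(0.126, -3.693)
next step: t=2.170: state=(0.090, -3.688) — theta has crossed 0.1
linear interpolation between t=2.160 (0.12647) and t=2.170 (0.08957) → t≈2.167

t = 2.167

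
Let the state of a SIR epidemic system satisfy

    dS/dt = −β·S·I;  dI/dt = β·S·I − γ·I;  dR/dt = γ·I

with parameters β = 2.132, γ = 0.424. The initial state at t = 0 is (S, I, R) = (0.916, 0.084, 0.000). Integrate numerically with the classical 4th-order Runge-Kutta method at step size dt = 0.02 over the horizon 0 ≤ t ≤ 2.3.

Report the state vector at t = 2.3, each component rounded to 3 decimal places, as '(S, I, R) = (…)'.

t=0.000: state=(0.916, 0.084, 0.000)
step 1 (dt=0.02): k1=(-0.164, 0.128, 0.036), k2=(-0.166, 0.130, 0.036), k3=(-0.166, 0.130, 0.036), k4=(-0.169, 0.132, 0.037); state += dt/6·(k1+2k2+2k3+k4)
t=0.020: state=(0.913, 0.087, 0.001)
t=0.040: state=(0.909, 0.089, 0.001)
t=0.060: state=(0.906, 0.092, 0.002)
continuing one RK4 step at a time; state shown every 5 steps (Δt=0.1):
t=0.100: state=(0.898, 0.098, 0.004)
t=0.200: state=(0.879, 0.113, 0.008)
t=0.300: state=(0.856, 0.131, 0.013)
t=0.400: state=(0.831, 0.150, 0.019)
t=0.500: state=(0.803, 0.171, 0.026)
t=0.600: state=(0.772, 0.194, 0.034)
t=0.700: state=(0.739, 0.218, 0.043)
t=0.800: state=(0.704, 0.244, 0.052)
t=0.900: state=(0.666, 0.270, 0.063)
t=1.000: state=(0.627, 0.298, 0.075)
t=1.100: state=(0.587, 0.325, 0.089)
t=1.200: state=(0.546, 0.351, 0.103)
t=1.300: state=(0.505, 0.376, 0.118)
t=1.400: state=(0.465, 0.400, 0.135)
t=1.500: state=(0.426, 0.422, 0.152)
t=1.600: state=(0.389, 0.441, 0.171)
t=1.700: state=(0.353, 0.457, 0.190)
t=1.800: state=(0.320, 0.471, 0.209)
t=1.900: state=(0.289, 0.482, 0.229)
t=2.000: state=(0.261, 0.489, 0.250)
t=2.100: state=(0.235, 0.495, 0.271)
t=2.200: state=(0.211, 0.497, 0.292)
t=2.300: state=(0.190, 0.497, 0.313)

(S, I, R) = (0.190, 0.497, 0.313)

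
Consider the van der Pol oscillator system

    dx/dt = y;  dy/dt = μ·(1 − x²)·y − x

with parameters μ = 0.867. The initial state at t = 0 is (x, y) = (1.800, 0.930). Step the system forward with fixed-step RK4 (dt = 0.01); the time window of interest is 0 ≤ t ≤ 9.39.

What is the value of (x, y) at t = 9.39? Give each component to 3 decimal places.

t=0.000: state=(1.800, 0.930)
step 1 (dt=0.01): k1=(0.930, -3.606), k2=(0.912, -3.589), k3=(0.912, -3.589), k4=(0.894, -3.571); state += dt/6·(k1+2k2+2k3+k4)
t=0.010: state=(1.809, 0.894)
t=0.020: state=(1.818, 0.859)
t=0.030: state=(1.826, 0.823)
continuing one RK4 step at a time; state shown every 50 steps (Δt=0.5):
t=0.500: state=(1.915, -0.267)
t=1.000: state=(1.662, -0.688)
t=1.500: state=(1.241, -1.010)
t=2.000: state=(0.617, -1.542)
t=2.500: state=(-0.363, -2.392)
t=3.000: state=(-1.549, -1.871)
t=3.500: state=(-2.001, -0.097)
t=4.000: state=(-1.858, 0.543)
t=4.500: state=(-1.511, 0.835)
t=5.000: state=(-1.008, 1.208)
t=5.500: state=(-0.248, 1.904)
t=6.000: state=(0.907, 2.535)
t=6.500: state=(1.864, 0.981)
t=7.000: state=(1.981, -0.279)
t=7.500: state=(1.728, -0.677)
t=8.000: state=(1.318, -0.972)
t=8.500: state=(0.724, -1.455)
t=9.000: state=(-0.202, -2.295)
t=9.390: state=(-1.167, -2.409)

(x, y) = (-1.167, -2.409)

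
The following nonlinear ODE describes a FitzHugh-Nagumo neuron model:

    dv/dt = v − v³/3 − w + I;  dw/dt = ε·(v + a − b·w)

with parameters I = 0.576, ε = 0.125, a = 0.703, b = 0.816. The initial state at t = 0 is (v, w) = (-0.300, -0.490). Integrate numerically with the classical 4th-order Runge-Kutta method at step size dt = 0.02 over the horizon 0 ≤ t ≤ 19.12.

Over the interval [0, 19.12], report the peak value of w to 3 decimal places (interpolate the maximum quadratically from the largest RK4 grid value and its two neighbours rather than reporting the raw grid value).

t=0.000: state=(-0.300, -0.490)
step 1 (dt=0.02): k1=(0.775, 0.100), k2=(0.781, 0.101), k3=(0.781, 0.101), k4=(0.787, 0.102); state += dt/6·(k1+2k2+2k3+k4)
t=0.020: state=(-0.284, -0.488)
t=0.040: state=(-0.269, -0.486)
t=0.060: state=(-0.252, -0.484)
continuing one RK4 step at a time; state shown every 50 steps (Δt=1):
t=1.000: state=(0.884, -0.332)
t=2.000: state=(1.885, -0.036)
t=3.000: state=(1.900, 0.279)
t=4.000: state=(1.795, 0.556)
t=5.000: state=(1.680, 0.792)
t=6.000: state=(1.561, 0.991)
t=7.000: state=(1.435, 1.156)
t=8.000: state=(1.298, 1.290)
t=9.000: state=(1.141, 1.394)
t=10.000: state=(0.945, 1.466)
t=11.000: state=(0.662, 1.504)
t=12.000: state=(0.128, 1.492)
t=13.000: state=(-1.077, 1.381)
t=14.000: state=(-1.898, 1.139)
t=15.000: state=(-1.899, 0.884)
t=16.000: state=(-1.814, 0.661)
t=17.000: state=(-1.724, 0.471)
t=18.000: state=(-1.635, 0.309)
t=19.000: state=(-1.546, 0.174)
t=19.120: state=(-1.536, 0.159)
largest grid value and its neighbours: w(11.320)=1.50719, w(11.340)=1.50719, w(11.360)=1.50717
parabola through these three points peaks at t≈11.333 with w≈1.50719

max w = 1.507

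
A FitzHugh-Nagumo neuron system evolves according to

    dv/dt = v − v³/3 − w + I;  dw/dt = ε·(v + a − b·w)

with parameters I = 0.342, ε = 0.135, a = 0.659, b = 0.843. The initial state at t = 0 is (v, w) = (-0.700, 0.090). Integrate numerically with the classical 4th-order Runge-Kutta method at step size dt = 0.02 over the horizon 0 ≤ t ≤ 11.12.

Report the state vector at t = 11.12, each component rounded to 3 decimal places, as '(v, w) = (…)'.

t=0.000: state=(-0.700, 0.090)
step 1 (dt=0.02): k1=(-0.334, -0.016), k2=(-0.335, -0.016), k3=(-0.335, -0.016), k4=(-0.337, -0.017); state += dt/6·(k1+2k2+2k3+k4)
t=0.020: state=(-0.707, 0.090)
t=0.040: state=(-0.713, 0.089)
t=0.060: state=(-0.720, 0.089)
continuing one RK4 step at a time; state shown every 25 steps (Δt=0.5):
t=0.500: state=(-0.883, 0.076)
t=1.000: state=(-1.076, 0.051)
t=1.500: state=(-1.240, 0.015)
t=2.000: state=(-1.349, -0.028)
t=2.500: state=(-1.404, -0.074)
t=3.000: state=(-1.421, -0.119)
t=3.500: state=(-1.413, -0.162)
t=4.000: state=(-1.392, -0.202)
t=4.500: state=(-1.363, -0.238)
t=5.000: state=(-1.331, -0.270)
t=5.500: state=(-1.297, -0.298)
t=6.000: state=(-1.261, -0.322)
t=6.500: state=(-1.225, -0.343)
t=7.000: state=(-1.189, -0.360)
t=7.500: state=(-1.152, -0.373)
t=8.000: state=(-1.116, -0.384)
t=8.500: state=(-1.079, -0.391)
t=9.000: state=(-1.042, -0.396)
t=9.500: state=(-1.006, -0.398)
t=10.000: state=(-0.969, -0.398)
t=10.500: state=(-0.932, -0.395)
t=11.000: state=(-0.894, -0.390)
t=11.120: state=(-0.885, -0.388)

(v, w) = (-0.885, -0.388)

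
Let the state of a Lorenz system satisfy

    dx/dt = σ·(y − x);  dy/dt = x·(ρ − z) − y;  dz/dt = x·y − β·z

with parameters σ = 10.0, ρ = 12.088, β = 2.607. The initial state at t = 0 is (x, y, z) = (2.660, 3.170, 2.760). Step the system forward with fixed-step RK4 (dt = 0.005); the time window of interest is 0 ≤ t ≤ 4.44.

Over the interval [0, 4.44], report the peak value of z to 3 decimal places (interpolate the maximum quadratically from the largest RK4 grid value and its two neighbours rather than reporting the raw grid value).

t=0.000: state=(2.660, 3.170, 2.760)
step 1 (dt=0.005): k1=(5.100, 21.642, 1.237), k2=(5.514, 21.699, 1.414), k3=(5.505, 21.707, 1.416), k4=(5.910, 21.772, 1.597); state += dt/6·(k1+2k2+2k3+k4)
t=0.005: state=(2.688, 3.279, 2.767)
t=0.010: state=(2.719, 3.388, 2.776)
t=0.015: state=(2.754, 3.498, 2.787)
continuing one RK4 step at a time; state shown every 40 steps (Δt=0.2):
t=0.200: state=(6.054, 8.620, 5.753)
t=0.400: state=(9.081, 8.031, 15.992)
t=0.600: state=(4.018, 1.767, 13.883)
t=0.800: state=(1.904, 1.744, 8.853)
t=1.000: state=(2.543, 3.297, 6.078)
t=1.200: state=(5.023, 6.738, 6.631)
t=1.400: state=(7.973, 8.407, 12.808)
t=1.600: state=(5.690, 3.793, 14.318)
t=1.800: state=(3.232, 2.786, 10.404)
t=2.000: state=(3.510, 4.141, 7.879)
t=2.200: state=(5.500, 6.730, 8.600)
t=2.400: state=(7.131, 7.111, 12.691)
t=2.600: state=(5.449, 4.273, 13.120)
t=2.800: state=(3.949, 3.719, 10.419)
t=3.000: state=(4.387, 4.983, 8.911)
t=3.200: state=(5.909, 6.650, 10.140)
t=3.400: state=(6.430, 6.089, 12.574)
t=3.600: state=(5.126, 4.452, 12.091)
t=3.800: state=(4.425, 4.432, 10.287)
t=4.000: state=(5.017, 5.526, 9.736)
t=4.200: state=(5.989, 6.300, 11.057)
t=4.400: state=(5.876, 5.488, 12.185)
t=4.440: state=(5.706, 5.252, 12.159)
largest grid value and its neighbours: z(0.450)=16.84294, z(0.455)=16.85265, z(0.460)=16.84996
parabola through these three points peaks at t≈0.456 with z≈16.85314

max z = 16.853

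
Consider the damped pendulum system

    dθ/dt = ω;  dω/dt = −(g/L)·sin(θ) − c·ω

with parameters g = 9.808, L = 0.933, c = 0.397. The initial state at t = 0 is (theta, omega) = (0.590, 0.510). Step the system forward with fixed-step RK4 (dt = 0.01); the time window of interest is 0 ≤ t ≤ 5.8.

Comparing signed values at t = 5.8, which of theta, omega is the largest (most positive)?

t=0.000: state=(0.590, 0.510)
step 1 (dt=0.01): k1=(0.510, -6.051), k2=(0.480, -6.061), k3=(0.480, -6.060), k4=(0.449, -6.069); state += dt/6·(k1+2k2+2k3+k4)
t=0.010: state=(0.595, 0.449)
t=0.020: state=(0.599, 0.389)
t=0.030: state=(0.603, 0.328)
continuing one RK4 step at a time; state shown every 20 steps (Δt=0.2):
t=0.200: state=(0.572, -0.671)
t=0.400: state=(0.343, -1.534)
t=0.600: state=(0.001, -1.764)
t=0.800: state=(-0.315, -1.295)
t=1.000: state=(-0.487, -0.377)
t=1.200: state=(-0.462, 0.604)
t=1.400: state=(-0.265, 1.294)
t=1.600: state=(0.019, 1.443)
t=1.800: state=(0.274, 1.021)
t=2.000: state=(0.404, 0.246)
t=2.200: state=(0.370, -0.561)
t=2.400: state=(0.198, -1.099)
t=2.600: state=(-0.038, -1.175)
t=2.800: state=(-0.241, -0.789)
t=3.000: state=(-0.335, -0.132)
t=3.200: state=(-0.294, 0.524)
t=3.400: state=(-0.142, 0.933)
t=3.600: state=(0.053, 0.950)
t=3.800: state=(0.212, 0.597)
t=4.000: state=(0.278, 0.042)
t=4.200: state=(0.231, -0.487)
t=4.400: state=(0.098, -0.789)
t=4.600: state=(-0.062, -0.762)
t=4.800: state=(-0.187, -0.441)
t=5.000: state=(-0.229, 0.026)
t=5.200: state=(-0.179, 0.447)
t=5.400: state=(-0.064, 0.664)
t=5.600: state=(0.068, 0.606)
t=5.800: state=(0.163, 0.316)
compare at T: theta=0.163, omega=0.316

largest component: omega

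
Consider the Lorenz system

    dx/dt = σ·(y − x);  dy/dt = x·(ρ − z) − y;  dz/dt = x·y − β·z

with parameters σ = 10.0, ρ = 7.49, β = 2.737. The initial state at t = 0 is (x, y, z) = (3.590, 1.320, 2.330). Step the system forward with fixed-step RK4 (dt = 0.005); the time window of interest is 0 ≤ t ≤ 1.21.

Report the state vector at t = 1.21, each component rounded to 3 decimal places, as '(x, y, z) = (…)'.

(x, y, z) = (3.069, 3.254, 5.210)

t=0.000: state=(3.590, 1.320, 2.330)
step 1 (dt=0.005): k1=(-22.700, 17.204, -1.638), k2=(-21.702, 16.883, -1.550), k3=(-21.735, 16.896, -1.550), k4=(-20.768, 16.586, -1.467); state += dt/6·(k1+2k2+2k3+k4)
t=0.005: state=(3.481, 1.404, 2.322)
t=0.010: state=(3.382, 1.486, 2.315)
t=0.015: state=(3.292, 1.565, 2.309)
continuing one RK4 step at a time; state shown every 10 steps (Δt=0.05):
t=0.050: state=(2.861, 2.056, 2.283)
t=0.100: state=(2.673, 2.650, 2.292)
t=0.150: state=(2.782, 3.203, 2.371)
t=0.200: state=(3.066, 3.763, 2.544)
t=0.250: state=(3.463, 4.343, 2.838)
t=0.300: state=(3.935, 4.931, 3.279)
t=0.350: state=(4.448, 5.491, 3.884)
t=0.400: state=(4.963, 5.964, 4.653)
t=0.450: state=(5.430, 6.278, 5.553)
t=0.500: state=(5.791, 6.369, 6.512)
t=0.550: state=(5.992, 6.205, 7.420)
t=0.600: state=(5.998, 5.808, 8.162)
t=0.650: state=(5.809, 5.254, 8.648)
t=0.700: state=(5.461, 4.645, 8.846)
t=0.750: state=(5.016, 4.075, 8.780)
t=0.800: state=(4.541, 3.604, 8.511)
t=0.850: state=(4.094, 3.253, 8.110)
t=0.900: state=(3.710, 3.020, 7.641)
t=0.950: state=(3.407, 2.889, 7.153)
t=1.000: state=(3.191, 2.841, 6.677)
t=1.050: state=(3.055, 2.860, 6.237)
t=1.100: state=(2.992, 2.934, 5.847)
t=1.150: state=(2.994, 3.055, 5.517)
t=1.200: state=(3.051, 3.217, 5.254)
t=1.210: state=(3.069, 3.254, 5.210)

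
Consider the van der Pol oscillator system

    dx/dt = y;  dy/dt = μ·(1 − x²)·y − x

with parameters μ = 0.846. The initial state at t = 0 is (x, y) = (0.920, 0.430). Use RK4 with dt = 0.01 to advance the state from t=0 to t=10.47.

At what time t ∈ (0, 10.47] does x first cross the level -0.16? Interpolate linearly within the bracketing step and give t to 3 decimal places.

t = 1.951

t=0.000: state=(0.920, 0.430)
step 1 (dt=0.01): k1=(0.430, -0.864), k2=(0.426, -0.868), k3=(0.426, -0.868), k4=(0.421, -0.872); state += dt/6·(k1+2k2+2k3+k4)
t=0.010: state=(0.924, 0.421)
t=0.020: state=(0.928, 0.413)
t=0.030: state=(0.933, 0.404)
continuing one RK4 step at a time; state shown every 50 steps (Δt=0.5):
t=0.500: state=(1.016, -0.059)
t=1.000: state=(0.862, -0.554)
t=1.500: state=(0.456, -1.084)
t=1.950: state=(-0.158, -1.653)
next step: t=1.960: state=(-0.175, -1.665) — x has crossed -0.16
linear interpolation between t=1.950 (-0.15822) and t=1.960 (-0.17480) → t≈1.951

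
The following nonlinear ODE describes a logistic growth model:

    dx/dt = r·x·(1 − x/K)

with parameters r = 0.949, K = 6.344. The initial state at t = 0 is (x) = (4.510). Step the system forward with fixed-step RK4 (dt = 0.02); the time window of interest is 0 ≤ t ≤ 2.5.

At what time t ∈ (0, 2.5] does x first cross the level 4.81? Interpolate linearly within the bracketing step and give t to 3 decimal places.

t = 0.256

t=0.000: state=(4.510)
step 1 (dt=0.02): k1=(1.237), k2=(1.232), k3=(1.232), k4=(1.227); state += dt/6·(k1+2k2+2k3+k4)
t=0.020: state=(4.535)
t=0.040: state=(4.559)
t=0.060: state=(4.583)
continuing one RK4 step at a time; state shown every 5 steps (Δt=0.1):
t=0.100: state=(4.631)
t=0.200: state=(4.747)
t=0.240: state=(4.792)
next step: t=0.260: state=(4.814) — x has crossed 4.81
linear interpolation between t=0.240 (4.79218) and t=0.260 (4.81432) → t≈0.256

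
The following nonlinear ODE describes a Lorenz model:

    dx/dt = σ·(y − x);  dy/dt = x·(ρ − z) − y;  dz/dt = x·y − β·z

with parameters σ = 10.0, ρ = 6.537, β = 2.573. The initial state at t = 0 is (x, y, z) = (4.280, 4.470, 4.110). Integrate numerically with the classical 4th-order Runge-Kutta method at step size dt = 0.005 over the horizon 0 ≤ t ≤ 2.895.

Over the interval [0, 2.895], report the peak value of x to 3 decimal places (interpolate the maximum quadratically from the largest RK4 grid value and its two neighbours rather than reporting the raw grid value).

max x = 4.799

t=0.000: state=(4.280, 4.470, 4.110)
step 1 (dt=0.005): k1=(1.900, 5.918, 8.557), k2=(2.000, 5.823, 8.586), k3=(1.996, 5.823, 8.586), k4=(2.091, 5.728, 8.616); state += dt/6·(k1+2k2+2k3+k4)
t=0.005: state=(4.290, 4.499, 4.153)
t=0.010: state=(4.301, 4.527, 4.196)
t=0.015: state=(4.313, 4.555, 4.240)
continuing one RK4 step at a time; state shown every 20 steps (Δt=0.1):
t=0.100: state=(4.568, 4.872, 5.015)
t=0.200: state=(4.783, 4.879, 5.911)
t=0.300: state=(4.732, 4.536, 6.561)
t=0.400: state=(4.423, 4.025, 6.803)
t=0.500: state=(3.992, 3.554, 6.657)
t=0.600: state=(3.589, 3.237, 6.271)
t=0.700: state=(3.305, 3.093, 5.800)
t=0.800: state=(3.165, 3.094, 5.360)
t=0.900: state=(3.157, 3.208, 5.018)
t=1.000: state=(3.257, 3.401, 4.812)
t=1.100: state=(3.434, 3.639, 4.760)
t=1.200: state=(3.653, 3.879, 4.858)
t=1.300: state=(3.871, 4.074, 5.081)
t=1.400: state=(4.044, 4.180, 5.375)
t=1.500: state=(4.134, 4.175, 5.669)
t=1.600: state=(4.126, 4.072, 5.889)
t=1.700: state=(4.035, 3.913, 5.991)
t=1.800: state=(3.896, 3.747, 5.969)
t=1.900: state=(3.751, 3.616, 5.852)
t=2.000: state=(3.635, 3.541, 5.686)
t=2.100: state=(3.567, 3.526, 5.515)
t=2.200: state=(3.552, 3.562, 5.373)
t=2.300: state=(3.583, 3.634, 5.285)
t=2.400: state=(3.649, 3.725, 5.259)
t=2.500: state=(3.731, 3.815, 5.294)
t=2.600: state=(3.811, 3.884, 5.375)
t=2.700: state=(3.873, 3.920, 5.480)
t=2.800: state=(3.904, 3.919, 5.583)
t=2.895: state=(3.903, 3.887, 5.658)
largest grid value and its neighbours: x(0.230)=4.79902, x(0.235)=4.79903, x(0.240)=4.79829
parabola through these three points peaks at t≈0.233 with x≈4.79912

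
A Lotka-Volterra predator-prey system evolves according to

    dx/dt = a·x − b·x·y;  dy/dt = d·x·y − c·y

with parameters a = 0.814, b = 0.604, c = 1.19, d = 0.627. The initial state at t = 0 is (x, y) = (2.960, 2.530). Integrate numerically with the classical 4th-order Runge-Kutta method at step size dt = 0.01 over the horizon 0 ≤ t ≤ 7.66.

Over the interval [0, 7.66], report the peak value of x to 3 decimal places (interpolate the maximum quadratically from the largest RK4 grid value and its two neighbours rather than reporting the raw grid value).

max x = 3.710

t=0.000: state=(2.960, 2.530)
step 1 (dt=0.01): k1=(-2.114, 1.685), k2=(-2.121, 1.674), k3=(-2.121, 1.673), k4=(-2.128, 1.662); state += dt/6·(k1+2k2+2k3+k4)
t=0.010: state=(2.939, 2.547)
t=0.020: state=(2.917, 2.563)
t=0.030: state=(2.896, 2.580)
continuing one RK4 step at a time; state shown every 25 steps (Δt=0.25):
t=0.250: state=(2.409, 2.863)
t=0.500: state=(1.894, 2.975)
t=0.750: state=(1.489, 2.876)
t=1.000: state=(1.203, 2.634)
t=1.250: state=(1.013, 2.325)
t=1.500: state=(0.896, 2.004)
t=1.750: state=(0.830, 1.703)
t=2.000: state=(0.803, 1.437)
t=2.250: state=(0.807, 1.210)
t=2.500: state=(0.836, 1.022)
t=2.750: state=(0.889, 0.868)
t=3.000: state=(0.965, 0.745)
t=3.250: state=(1.064, 0.649)
t=3.500: state=(1.190, 0.575)
t=3.750: state=(1.343, 0.520)
t=4.000: state=(1.526, 0.484)
t=4.250: state=(1.742, 0.464)
t=4.500: state=(1.991, 0.461)
t=4.750: state=(2.274, 0.479)
t=5.000: state=(2.586, 0.520)
t=5.250: state=(2.915, 0.594)
t=5.500: state=(3.239, 0.715)
t=5.750: state=(3.517, 0.903)
t=6.000: state=(3.688, 1.181)
t=6.250: state=(3.678, 1.567)
t=6.500: state=(3.436, 2.039)
t=6.750: state=(2.985, 2.510)
t=7.000: state=(2.435, 2.852)
t=7.250: state=(1.916, 2.975)
t=7.500: state=(1.506, 2.885)
t=7.660: state=(1.306, 2.745)
largest grid value and its neighbours: x(6.110)=3.70973, x(6.120)=3.70978, x(6.130)=3.70948
parabola through these three points peaks at t≈6.116 with x≈3.70980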